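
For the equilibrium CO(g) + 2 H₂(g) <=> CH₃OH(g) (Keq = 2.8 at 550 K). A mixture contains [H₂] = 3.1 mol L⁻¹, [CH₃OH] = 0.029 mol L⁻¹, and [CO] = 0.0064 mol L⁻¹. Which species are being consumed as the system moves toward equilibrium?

CO, H₂ (reactants)

Q = [CH₃OH] / ([CO]·[H₂]²) = (0.029) / ((0.0064)·(3.1)²) = 0.47
Q = 0.47 < Keq = 2.8: net forward reaction.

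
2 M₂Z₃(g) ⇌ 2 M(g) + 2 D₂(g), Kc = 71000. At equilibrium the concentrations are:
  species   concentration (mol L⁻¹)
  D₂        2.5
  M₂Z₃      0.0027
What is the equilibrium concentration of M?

[M] = 0.29 mol L⁻¹

At equilibrium, Kc = [M]²·[D₂]² / [M₂Z₃]² = 71000.
([M])²·(2.5)² / (0.0027)² = 71000
[M]² = 0.0828 ⇒ [M] = 0.29 mol L⁻¹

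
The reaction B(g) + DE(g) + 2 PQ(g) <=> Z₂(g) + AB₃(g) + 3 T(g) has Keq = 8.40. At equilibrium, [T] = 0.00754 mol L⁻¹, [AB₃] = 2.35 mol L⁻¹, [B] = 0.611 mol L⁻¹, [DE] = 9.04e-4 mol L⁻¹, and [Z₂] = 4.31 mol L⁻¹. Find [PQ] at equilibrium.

[PQ] = 0.0306 mol L⁻¹

At equilibrium, Keq = [Z₂]·[AB₃]·[T]³ / ([B]·[DE]·[PQ]²) = 8.40.
(4.31)·(2.35)·(0.00754)³ / ((0.611)·(9.04e-4)·([PQ])²) = 8.40
[PQ]² = 9.36e-4 ⇒ [PQ] = 0.0306 mol L⁻¹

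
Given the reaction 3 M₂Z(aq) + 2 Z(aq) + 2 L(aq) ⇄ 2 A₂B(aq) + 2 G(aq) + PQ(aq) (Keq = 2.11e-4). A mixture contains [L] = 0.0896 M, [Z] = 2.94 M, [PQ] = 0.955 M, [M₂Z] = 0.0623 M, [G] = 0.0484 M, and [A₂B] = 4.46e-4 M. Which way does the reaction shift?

to the right

Q = [A₂B]²·[G]²·[PQ] / ([M₂Z]³·[Z]²·[L]²) = (4.46e-4)²·(0.0484)²·(0.955) / ((0.0623)³·(2.94)²·(0.0896)²) = 2.65e-5
Q = 2.65e-5 < Keq = 2.11e-4, so the forward reaction proceeds.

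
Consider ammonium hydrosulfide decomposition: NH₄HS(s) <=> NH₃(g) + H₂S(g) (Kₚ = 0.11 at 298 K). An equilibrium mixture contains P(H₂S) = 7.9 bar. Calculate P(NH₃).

P(NH₃) = 0.014 bar

(NH₄HS is a pure solid — omitted from Kₚ.)
At equilibrium, Kₚ = P(NH₃)·P(H₂S) = 0.11.
(P(NH₃))·(7.9) = 0.11
P(NH₃) = 0.0139 = 0.014 bar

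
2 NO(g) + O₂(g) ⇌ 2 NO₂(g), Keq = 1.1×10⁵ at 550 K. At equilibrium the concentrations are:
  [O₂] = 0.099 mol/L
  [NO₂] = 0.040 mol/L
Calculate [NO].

[NO] = 3.8×10⁻⁴ mol/L

At equilibrium, Keq = [NO₂]² / ([NO]²·[O₂]) = 1.1×10⁵.
(0.040)² / (([NO])²·(0.099)) = 1.1×10⁵
[NO]² = 1.47×10⁻⁷ ⇒ [NO] = 3.8×10⁻⁴ mol/L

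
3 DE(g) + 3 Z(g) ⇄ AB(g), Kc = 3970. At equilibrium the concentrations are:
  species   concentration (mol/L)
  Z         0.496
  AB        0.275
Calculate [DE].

At equilibrium, Kc = [AB] / ([DE]³·[Z]³) = 3970.
(0.275) / (([DE])³·(0.496)³) = 3970
[DE]³ = 5.68e-4 ⇒ [DE] = 0.0828 mol/L

[DE] = 0.0828 mol/L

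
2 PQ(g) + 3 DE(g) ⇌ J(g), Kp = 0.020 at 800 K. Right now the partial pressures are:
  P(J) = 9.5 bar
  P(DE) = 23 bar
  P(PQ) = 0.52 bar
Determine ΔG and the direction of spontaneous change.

ΔG = -12.9 kJ/mol; the forward reaction is spontaneous

Qp = P(J) / (P(PQ)²·P(DE)³) = (9.5) / ((0.52)²·(23)³) = 0.00289
ΔG = RT ln(Qp/Kp) = (8.314 J mol⁻¹ K⁻¹)(800 K) × ln(0.00289/0.020)
   = (6.651 kJ/mol)(-1.934) = -12.9 kJ/mol
ΔG < 0, so the forward reaction is spontaneous (proceeds forward).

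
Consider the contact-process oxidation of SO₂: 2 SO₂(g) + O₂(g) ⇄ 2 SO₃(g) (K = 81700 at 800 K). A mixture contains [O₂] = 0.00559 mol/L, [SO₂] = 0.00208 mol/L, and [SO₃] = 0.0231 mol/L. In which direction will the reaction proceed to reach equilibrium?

Q = [SO₃]² / ([SO₂]²·[O₂]) = (0.0231)² / ((0.00208)²·(0.00559)) = 22100
Q = 22100 < K = 81700, so the forward reaction proceeds.

toward products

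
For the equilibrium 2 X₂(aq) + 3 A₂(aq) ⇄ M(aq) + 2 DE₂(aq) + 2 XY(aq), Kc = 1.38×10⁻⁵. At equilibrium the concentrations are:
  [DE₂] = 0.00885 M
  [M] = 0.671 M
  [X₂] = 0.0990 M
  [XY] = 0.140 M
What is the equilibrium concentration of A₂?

At equilibrium, Kc = [M]·[DE₂]²·[XY]² / ([X₂]²·[A₂]³) = 1.38×10⁻⁵.
(0.671)·(0.00885)²·(0.140)² / ((0.0990)²·([A₂])³) = 1.38×10⁻⁵
[A₂]³ = 7.62 ⇒ [A₂] = 1.97 M

[A₂] = 1.97 M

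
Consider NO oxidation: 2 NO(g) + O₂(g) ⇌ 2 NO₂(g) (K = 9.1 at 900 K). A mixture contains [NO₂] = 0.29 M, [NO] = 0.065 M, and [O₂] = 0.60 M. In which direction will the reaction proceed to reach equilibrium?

toward reactants

Q = [NO₂]² / ([NO]²·[O₂]) = (0.29)² / ((0.065)²·(0.60)) = 33
Q = 33 > K = 9.1, so the reverse reaction proceeds.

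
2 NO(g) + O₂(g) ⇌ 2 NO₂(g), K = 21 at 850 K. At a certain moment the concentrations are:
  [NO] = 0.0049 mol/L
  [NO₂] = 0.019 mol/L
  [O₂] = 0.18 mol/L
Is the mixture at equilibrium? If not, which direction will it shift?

no; Q > K, reaction proceeds in reverse

Q = [NO₂]² / ([NO]²·[O₂]) = (0.019)² / ((0.0049)²·(0.18)) = 84
Q = 84 > K = 21: net reverse reaction.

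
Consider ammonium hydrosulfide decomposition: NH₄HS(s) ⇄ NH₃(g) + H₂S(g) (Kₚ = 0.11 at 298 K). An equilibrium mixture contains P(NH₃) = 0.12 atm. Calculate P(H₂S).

(NH₄HS is a pure solid — omitted from Kₚ.)
At equilibrium, Kₚ = P(NH₃)·P(H₂S) = 0.11.
(0.12)·(P(H₂S)) = 0.11
P(H₂S) = 0.917 = 0.92 atm

P(H₂S) = 0.92 atm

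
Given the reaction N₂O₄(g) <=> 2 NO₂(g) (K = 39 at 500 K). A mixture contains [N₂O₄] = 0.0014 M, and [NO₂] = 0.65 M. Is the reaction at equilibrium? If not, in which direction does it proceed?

to the left

Q = [NO₂]² / [N₂O₄] = (0.65)² / (0.0014) = 300
Q = 300 > K = 39, so the reverse reaction proceeds.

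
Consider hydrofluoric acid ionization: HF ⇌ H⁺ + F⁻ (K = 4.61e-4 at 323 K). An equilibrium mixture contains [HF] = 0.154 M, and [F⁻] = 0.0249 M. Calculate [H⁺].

At equilibrium, K = [H⁺]·[F⁻] / [HF] = 4.61e-4.
([H⁺])·(0.0249) / (0.154) = 4.61e-4
[H⁺] = 0.00285 M

[H⁺] = 0.00285 M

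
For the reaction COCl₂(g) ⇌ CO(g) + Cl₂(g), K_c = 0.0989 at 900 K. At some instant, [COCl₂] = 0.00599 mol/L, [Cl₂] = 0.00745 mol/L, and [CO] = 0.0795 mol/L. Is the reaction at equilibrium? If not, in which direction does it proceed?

neither direction; the system is at equilibrium

Q_c = [CO]·[Cl₂] / [COCl₂] = (0.0795)·(0.00745) / (0.00599) = 0.0989
Q_c = 0.0989 = K_c, so the system is already at equilibrium.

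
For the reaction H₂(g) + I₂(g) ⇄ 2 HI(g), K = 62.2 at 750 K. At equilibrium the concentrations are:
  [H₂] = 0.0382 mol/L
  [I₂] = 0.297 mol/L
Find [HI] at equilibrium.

At equilibrium, K = [HI]² / ([H₂]·[I₂]) = 62.2.
([HI])² / ((0.0382)·(0.297)) = 62.2
[HI]² = 0.706 ⇒ [HI] = 0.840 mol/L

[HI] = 0.840 mol/L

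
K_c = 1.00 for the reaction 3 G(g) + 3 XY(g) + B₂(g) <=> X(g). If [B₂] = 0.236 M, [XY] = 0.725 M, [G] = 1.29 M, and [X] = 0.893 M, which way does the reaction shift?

toward reactants

Q_c = [X] / ([G]³·[XY]³·[B₂]) = (0.893) / ((1.29)³·(0.725)³·(0.236)) = 4.63
Q_c = 4.63 > K_c = 1.00, so the reverse reaction proceeds.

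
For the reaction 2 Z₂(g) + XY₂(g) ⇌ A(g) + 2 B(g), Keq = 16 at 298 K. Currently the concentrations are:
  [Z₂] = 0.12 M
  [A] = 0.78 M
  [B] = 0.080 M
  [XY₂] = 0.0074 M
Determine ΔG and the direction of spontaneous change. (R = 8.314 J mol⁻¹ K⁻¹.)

ΔG = 2.66 kJ/mol; the forward reaction is non-spontaneous

Q = [A]·[B]² / ([Z₂]²·[XY₂]) = (0.78)·(0.080)² / ((0.12)²·(0.0074)) = 46.8
ΔG = RT ln(Q/Keq) = (8.314 J mol⁻¹ K⁻¹)(298 K) × ln(46.8/16)
   = (2.478 kJ/mol)(1.073) = 2.66 kJ/mol
ΔG > 0, so the forward reaction is non-spontaneous (proceeds in reverse).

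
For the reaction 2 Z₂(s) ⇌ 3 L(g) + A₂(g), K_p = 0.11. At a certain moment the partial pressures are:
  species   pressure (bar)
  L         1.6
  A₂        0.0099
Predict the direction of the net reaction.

toward products

(Z₂ is a pure solid — omitted from Q_p.)
Q_p = P(L)³·P(A₂) = (1.6)³·(0.0099) = 0.041
Q_p = 0.041 < K_p = 0.11, so the forward reaction proceeds.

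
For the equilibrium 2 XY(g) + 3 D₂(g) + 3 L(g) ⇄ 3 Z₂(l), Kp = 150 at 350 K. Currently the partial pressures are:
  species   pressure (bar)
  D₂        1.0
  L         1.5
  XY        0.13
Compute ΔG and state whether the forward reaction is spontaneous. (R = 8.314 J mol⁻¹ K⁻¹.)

(Z₂ is a pure liquid — omitted from Qp.)
Qp = 1 / (P(XY)²·P(D₂)³·P(L)³) = 1 / ((0.13)²·(1.0)³·(1.5)³) = 17.5
ΔG = RT ln(Qp/Kp) = (8.314 J mol⁻¹ K⁻¹)(350 K) × ln(17.5/150)
   = (2.910 kJ/mol)(-2.148) = -6.25 kJ/mol
ΔG < 0, so the forward reaction is spontaneous (proceeds forward).

ΔG = -6.25 kJ/mol; the forward reaction is spontaneous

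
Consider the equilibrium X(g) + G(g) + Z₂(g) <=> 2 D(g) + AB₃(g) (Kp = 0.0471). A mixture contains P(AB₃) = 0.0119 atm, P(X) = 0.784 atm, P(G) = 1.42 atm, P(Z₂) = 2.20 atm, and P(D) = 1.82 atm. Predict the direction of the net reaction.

Qp = P(D)²·P(AB₃) / (P(X)·P(G)·P(Z₂)) = (1.82)²·(0.0119) / ((0.784)·(1.42)·(2.20)) = 0.0161
Qp = 0.0161 < Kp = 0.0471, so the forward reaction proceeds.

to the right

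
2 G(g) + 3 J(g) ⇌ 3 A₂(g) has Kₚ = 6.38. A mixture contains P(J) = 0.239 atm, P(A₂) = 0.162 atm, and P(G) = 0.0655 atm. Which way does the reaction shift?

Qₚ = P(A₂)³ / (P(G)²·P(J)³) = (0.162)³ / ((0.0655)²·(0.239)³) = 72.6
Qₚ = 72.6 > Kₚ = 6.38, so the reverse reaction proceeds.

in the reverse direction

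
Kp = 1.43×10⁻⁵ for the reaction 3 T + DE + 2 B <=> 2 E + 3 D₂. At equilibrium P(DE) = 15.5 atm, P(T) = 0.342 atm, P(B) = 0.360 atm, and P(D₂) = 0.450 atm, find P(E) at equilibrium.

At equilibrium, Kp = P(E)²·P(D₂)³ / (P(T)³·P(DE)·P(B)²) = 1.43×10⁻⁵.
(P(E))²·(0.450)³ / ((0.342)³·(15.5)·(0.360)²) = 1.43×10⁻⁵
P(E)² = 1.26×10⁻⁵ ⇒ P(E) = 0.00355 atm

P(E) = 0.00355 atm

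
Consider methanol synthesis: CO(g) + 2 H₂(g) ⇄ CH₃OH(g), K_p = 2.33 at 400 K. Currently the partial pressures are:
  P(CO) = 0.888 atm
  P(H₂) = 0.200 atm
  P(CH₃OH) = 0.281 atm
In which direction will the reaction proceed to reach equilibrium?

Q_p = P(CH₃OH) / (P(CO)·P(H₂)²) = (0.281) / ((0.888)·(0.200)²) = 7.91
Q_p = 7.91 > K_p = 2.33, so the reverse reaction proceeds.

to the left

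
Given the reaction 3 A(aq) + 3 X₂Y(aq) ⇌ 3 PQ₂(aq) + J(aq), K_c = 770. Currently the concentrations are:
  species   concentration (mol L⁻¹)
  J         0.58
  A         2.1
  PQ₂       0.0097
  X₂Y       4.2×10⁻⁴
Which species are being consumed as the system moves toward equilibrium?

none (at equilibrium)

Q_c = [PQ₂]³·[J] / ([A]³·[X₂Y]³) = (0.0097)³·(0.58) / ((2.1)³·(4.2×10⁻⁴)³) = 770
Q_c = 770 = K_c; the system is at equilibrium.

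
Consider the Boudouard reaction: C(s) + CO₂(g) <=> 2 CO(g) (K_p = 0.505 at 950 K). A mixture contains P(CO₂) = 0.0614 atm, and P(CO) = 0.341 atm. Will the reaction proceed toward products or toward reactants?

toward reactants

(C is a pure solid — omitted from Q_p.)
Q_p = P(CO)² / P(CO₂) = (0.341)² / (0.0614) = 1.89
Q_p = 1.89 > K_p = 0.505, so the reverse reaction proceeds.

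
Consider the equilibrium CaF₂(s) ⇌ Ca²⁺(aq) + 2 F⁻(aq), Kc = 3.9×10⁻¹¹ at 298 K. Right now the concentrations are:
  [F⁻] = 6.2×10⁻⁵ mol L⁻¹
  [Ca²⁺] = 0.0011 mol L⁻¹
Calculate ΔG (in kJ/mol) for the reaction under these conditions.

(CaF₂ is a pure solid — omitted from Qc.)
Qc = [Ca²⁺]·[F⁻]² = (0.0011)·(6.2×10⁻⁵)² = 4.23×10⁻¹²
ΔG = RT ln(Qc/Kc) = (8.314 J mol⁻¹ K⁻¹)(298 K) × ln(4.23×10⁻¹²/3.9×10⁻¹¹)
   = (2.478 kJ/mol)(-2.221) = -5.50 kJ/mol
ΔG < 0, so the forward reaction is spontaneous (proceeds forward).

ΔG = -5.50 kJ/mol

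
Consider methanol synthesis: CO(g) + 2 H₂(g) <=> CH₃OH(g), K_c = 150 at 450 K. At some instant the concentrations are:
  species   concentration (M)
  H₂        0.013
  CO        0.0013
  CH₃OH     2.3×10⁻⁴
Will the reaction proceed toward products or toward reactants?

reverse (toward reactants)

Q_c = [CH₃OH] / ([CO]·[H₂]²) = (2.3×10⁻⁴) / ((0.0013)·(0.013)²) = 1000
Q_c = 1000 > K_c = 150, so the reverse reaction proceeds.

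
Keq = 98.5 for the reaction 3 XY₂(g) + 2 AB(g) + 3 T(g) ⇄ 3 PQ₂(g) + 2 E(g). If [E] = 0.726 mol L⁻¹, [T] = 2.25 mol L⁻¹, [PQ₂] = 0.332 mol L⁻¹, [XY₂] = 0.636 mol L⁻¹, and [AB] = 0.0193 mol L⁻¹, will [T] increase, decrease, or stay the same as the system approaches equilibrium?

Q = [PQ₂]³·[E]² / ([XY₂]³·[AB]²·[T]³) = (0.332)³·(0.726)² / ((0.636)³·(0.0193)²·(2.25)³) = 17.7
Q = 17.7 < Keq = 98.5: net forward reaction.
T is a reactant, so it decreases.

decrease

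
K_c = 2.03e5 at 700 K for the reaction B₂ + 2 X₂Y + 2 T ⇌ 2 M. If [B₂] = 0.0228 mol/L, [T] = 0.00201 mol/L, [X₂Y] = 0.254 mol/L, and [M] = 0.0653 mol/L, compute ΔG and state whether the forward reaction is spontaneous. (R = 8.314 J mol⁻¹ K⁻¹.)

ΔG = 7.35 kJ/mol; the forward reaction is non-spontaneous

Q_c = [M]² / ([B₂]·[X₂Y]²·[T]²) = (0.0653)² / ((0.0228)·(0.254)²·(0.00201)²) = 7.18e5
ΔG = RT ln(Q_c/K_c) = (8.314 J mol⁻¹ K⁻¹)(700 K) × ln(7.18e5/2.03e5)
   = (5.820 kJ/mol)(1.263) = 7.35 kJ/mol
ΔG > 0, so the forward reaction is non-spontaneous (proceeds in reverse).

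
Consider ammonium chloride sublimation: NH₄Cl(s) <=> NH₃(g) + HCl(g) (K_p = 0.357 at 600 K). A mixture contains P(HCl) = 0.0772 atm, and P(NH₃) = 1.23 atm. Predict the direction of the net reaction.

forward (toward products)

(NH₄Cl is a pure solid — omitted from Q_p.)
Q_p = P(NH₃)·P(HCl) = (1.23)·(0.0772) = 0.0950
Q_p = 0.0950 < K_p = 0.357, so the forward reaction proceeds.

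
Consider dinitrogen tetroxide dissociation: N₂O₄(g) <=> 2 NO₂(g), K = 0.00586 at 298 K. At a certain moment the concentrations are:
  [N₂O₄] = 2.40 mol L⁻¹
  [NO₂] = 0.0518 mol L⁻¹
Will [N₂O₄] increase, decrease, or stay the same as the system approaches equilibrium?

decrease

Q = [NO₂]² / [N₂O₄] = (0.0518)² / (2.40) = 0.00112
Q = 0.00112 < K = 0.00586: net forward reaction.
N₂O₄ is a reactant, so it decreases.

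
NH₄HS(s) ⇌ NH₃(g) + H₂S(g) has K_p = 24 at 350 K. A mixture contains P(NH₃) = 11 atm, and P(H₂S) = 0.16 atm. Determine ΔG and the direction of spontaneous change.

(NH₄HS is a pure solid — omitted from Q_p.)
Q_p = P(NH₃)·P(H₂S) = (11)·(0.16) = 1.76
ΔG = RT ln(Q_p/K_p) = (8.314 J mol⁻¹ K⁻¹)(350 K) × ln(1.76/24)
   = (2.910 kJ/mol)(-2.613) = -7.60 kJ/mol
ΔG < 0, so the forward reaction is spontaneous (proceeds forward).

ΔG = -7.60 kJ/mol; the forward reaction is spontaneous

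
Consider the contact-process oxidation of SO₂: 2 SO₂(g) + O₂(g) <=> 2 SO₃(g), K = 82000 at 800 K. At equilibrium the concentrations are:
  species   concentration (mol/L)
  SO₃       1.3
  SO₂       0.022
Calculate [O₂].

At equilibrium, K = [SO₃]² / ([SO₂]²·[O₂]) = 82000.
(1.3)² / ((0.022)²·([O₂])) = 82000
[O₂] = 0.0426 = 0.043 mol/L

[O₂] = 0.043 mol/L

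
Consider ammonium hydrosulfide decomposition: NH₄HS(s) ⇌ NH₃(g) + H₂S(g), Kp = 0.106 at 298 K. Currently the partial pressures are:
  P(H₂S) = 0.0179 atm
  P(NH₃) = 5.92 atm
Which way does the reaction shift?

no net change (already at equilibrium)

(NH₄HS is a pure solid — omitted from Qp.)
Qp = P(NH₃)·P(H₂S) = (5.92)·(0.0179) = 0.106
Qp = 0.106 = Kp, so the system is already at equilibrium.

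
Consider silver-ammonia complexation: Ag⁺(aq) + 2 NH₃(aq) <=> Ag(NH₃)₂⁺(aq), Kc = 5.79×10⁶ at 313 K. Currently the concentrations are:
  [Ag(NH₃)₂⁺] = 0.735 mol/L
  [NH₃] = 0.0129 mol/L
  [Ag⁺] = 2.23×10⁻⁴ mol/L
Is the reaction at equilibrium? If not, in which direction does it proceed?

Qc = [Ag(NH₃)₂⁺] / ([Ag⁺]·[NH₃]²) = (0.735) / ((2.23×10⁻⁴)·(0.0129)²) = 1.98×10⁷
Qc = 1.98×10⁷ > Kc = 5.79×10⁶, so the reverse reaction proceeds.

reverse (toward reactants)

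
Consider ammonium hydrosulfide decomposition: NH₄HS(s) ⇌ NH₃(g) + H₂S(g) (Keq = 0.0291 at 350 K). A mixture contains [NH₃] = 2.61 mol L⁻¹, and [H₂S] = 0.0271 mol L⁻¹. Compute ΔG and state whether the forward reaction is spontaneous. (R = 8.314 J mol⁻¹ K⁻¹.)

ΔG = 2.58 kJ/mol; the forward reaction is non-spontaneous

(NH₄HS is a pure solid — omitted from Q.)
Q = [NH₃]·[H₂S] = (2.61)·(0.0271) = 0.0707
ΔG = RT ln(Q/Keq) = (8.314 J mol⁻¹ K⁻¹)(350 K) × ln(0.0707/0.0291)
   = (2.910 kJ/mol)(0.8877) = 2.58 kJ/mol
ΔG > 0, so the forward reaction is non-spontaneous (proceeds in reverse).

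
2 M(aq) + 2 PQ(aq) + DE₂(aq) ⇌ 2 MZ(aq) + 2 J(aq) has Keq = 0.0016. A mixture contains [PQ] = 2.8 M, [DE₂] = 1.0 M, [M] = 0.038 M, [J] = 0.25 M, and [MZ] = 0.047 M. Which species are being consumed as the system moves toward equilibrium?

Q = [MZ]²·[J]² / ([M]²·[PQ]²·[DE₂]) = (0.047)²·(0.25)² / ((0.038)²·(2.8)²·(1.0)) = 0.012
Q = 0.012 > Keq = 0.0016: net reverse reaction.

MZ, J (products)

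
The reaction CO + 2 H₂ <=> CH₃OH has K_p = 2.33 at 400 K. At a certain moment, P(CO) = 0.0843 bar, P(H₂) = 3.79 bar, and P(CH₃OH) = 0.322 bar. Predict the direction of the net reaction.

in the forward direction

Q_p = P(CH₃OH) / (P(CO)·P(H₂)²) = (0.322) / ((0.0843)·(3.79)²) = 0.266
Q_p = 0.266 < K_p = 2.33, so the forward reaction proceeds.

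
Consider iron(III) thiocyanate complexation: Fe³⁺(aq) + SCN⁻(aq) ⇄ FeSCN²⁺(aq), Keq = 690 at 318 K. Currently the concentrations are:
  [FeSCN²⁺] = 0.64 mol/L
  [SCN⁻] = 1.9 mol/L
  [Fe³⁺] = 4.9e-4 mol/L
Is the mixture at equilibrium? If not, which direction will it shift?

Q = [FeSCN²⁺] / ([Fe³⁺]·[SCN⁻]) = (0.64) / ((4.9e-4)·(1.9)) = 690
Q = 690 = Keq; the system is at equilibrium.

yes, at equilibrium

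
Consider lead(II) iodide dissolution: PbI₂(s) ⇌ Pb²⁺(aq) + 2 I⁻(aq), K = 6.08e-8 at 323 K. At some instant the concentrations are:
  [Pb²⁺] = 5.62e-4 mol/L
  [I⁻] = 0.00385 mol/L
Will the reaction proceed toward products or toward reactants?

(PbI₂ is a pure solid — omitted from Q.)
Q = [Pb²⁺]·[I⁻]² = (5.62e-4)·(0.00385)² = 8.33e-9
Q = 8.33e-9 < K = 6.08e-8, so the forward reaction proceeds.

to the right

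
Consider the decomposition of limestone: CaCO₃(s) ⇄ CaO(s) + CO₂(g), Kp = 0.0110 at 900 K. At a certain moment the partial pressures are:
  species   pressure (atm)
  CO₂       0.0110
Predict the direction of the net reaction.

(CaCO₃, CaO are pure solids — omitted from Qp.)
Qp = P(CO₂) = 0.0110
Qp = 0.0110 = Kp, so the system is already at equilibrium.

at equilibrium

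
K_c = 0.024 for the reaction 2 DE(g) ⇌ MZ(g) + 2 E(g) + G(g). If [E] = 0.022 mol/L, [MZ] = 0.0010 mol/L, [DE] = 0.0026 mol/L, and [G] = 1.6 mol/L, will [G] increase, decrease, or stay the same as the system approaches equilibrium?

decrease

Q_c = [MZ]·[E]²·[G] / [DE]² = (0.0010)·(0.022)²·(1.6) / (0.0026)² = 0.11
Q_c = 0.11 > K_c = 0.024: net reverse reaction.
G is a product, so it decreases.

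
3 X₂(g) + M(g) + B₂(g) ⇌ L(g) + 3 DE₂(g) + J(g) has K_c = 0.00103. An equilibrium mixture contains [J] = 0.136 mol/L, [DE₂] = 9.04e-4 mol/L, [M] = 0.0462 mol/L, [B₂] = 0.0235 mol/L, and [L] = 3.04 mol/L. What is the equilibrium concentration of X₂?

[X₂] = 0.0649 mol/L

At equilibrium, K_c = [L]·[DE₂]³·[J] / ([X₂]³·[M]·[B₂]) = 0.00103.
(3.04)·(9.04e-4)³·(0.136) / (([X₂])³·(0.0462)·(0.0235)) = 0.00103
[X₂]³ = 2.73e-4 ⇒ [X₂] = 0.0649 mol/L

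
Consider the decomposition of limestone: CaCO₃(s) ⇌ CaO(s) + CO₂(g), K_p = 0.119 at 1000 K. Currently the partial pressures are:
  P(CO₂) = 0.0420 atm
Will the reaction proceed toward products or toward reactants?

(CaCO₃, CaO are pure solids — omitted from Q_p.)
Q_p = P(CO₂) = 0.0420
Q_p = 0.0420 < K_p = 0.119, so the forward reaction proceeds.

toward products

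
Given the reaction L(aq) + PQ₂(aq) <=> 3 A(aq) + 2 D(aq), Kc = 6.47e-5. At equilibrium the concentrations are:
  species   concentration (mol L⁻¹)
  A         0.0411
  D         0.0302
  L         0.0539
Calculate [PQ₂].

At equilibrium, Kc = [A]³·[D]² / ([L]·[PQ₂]) = 6.47e-5.
(0.0411)³·(0.0302)² / ((0.0539)·([PQ₂])) = 6.47e-5
[PQ₂] = 0.0182 mol L⁻¹

[PQ₂] = 0.0182 mol L⁻¹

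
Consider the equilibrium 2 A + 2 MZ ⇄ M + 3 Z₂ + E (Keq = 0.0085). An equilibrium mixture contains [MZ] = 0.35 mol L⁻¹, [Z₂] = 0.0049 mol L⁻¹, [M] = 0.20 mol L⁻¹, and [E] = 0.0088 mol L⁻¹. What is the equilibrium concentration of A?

[A] = 4.5e-4 mol L⁻¹

At equilibrium, Keq = [M]·[Z₂]³·[E] / ([A]²·[MZ]²) = 0.0085.
(0.20)·(0.0049)³·(0.0088) / (([A])²·(0.35)²) = 0.0085
[A]² = 1.99e-7 ⇒ [A] = 4.5e-4 mol L⁻¹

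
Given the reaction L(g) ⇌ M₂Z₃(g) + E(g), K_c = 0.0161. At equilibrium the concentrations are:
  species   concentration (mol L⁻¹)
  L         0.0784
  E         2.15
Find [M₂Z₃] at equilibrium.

At equilibrium, K_c = [M₂Z₃]·[E] / [L] = 0.0161.
([M₂Z₃])·(2.15) / (0.0784) = 0.0161
[M₂Z₃] = 5.87×10⁻⁴ mol L⁻¹

[M₂Z₃] = 5.87×10⁻⁴ mol L⁻¹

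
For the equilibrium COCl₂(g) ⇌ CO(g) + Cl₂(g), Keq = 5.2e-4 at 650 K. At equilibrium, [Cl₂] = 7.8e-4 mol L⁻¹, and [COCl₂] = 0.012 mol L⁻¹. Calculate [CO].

At equilibrium, Keq = [CO]·[Cl₂] / [COCl₂] = 5.2e-4.
([CO])·(7.8e-4) / (0.012) = 5.2e-4
[CO] = 0.00800 = 0.0080 mol L⁻¹

[CO] = 0.0080 mol L⁻¹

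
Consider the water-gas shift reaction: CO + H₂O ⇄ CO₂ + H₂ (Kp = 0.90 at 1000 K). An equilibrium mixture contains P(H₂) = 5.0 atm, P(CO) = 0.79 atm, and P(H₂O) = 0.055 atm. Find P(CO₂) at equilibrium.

At equilibrium, Kp = P(CO₂)·P(H₂) / (P(CO)·P(H₂O)) = 0.90.
(P(CO₂))·(5.0) / ((0.79)·(0.055)) = 0.90
P(CO₂) = 0.00782 = 0.0078 atm

P(CO₂) = 0.0078 atm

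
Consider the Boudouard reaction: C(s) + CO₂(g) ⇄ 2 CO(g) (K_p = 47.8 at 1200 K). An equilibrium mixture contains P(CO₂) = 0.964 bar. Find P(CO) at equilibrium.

P(CO) = 6.79 bar

(C is a pure solid — omitted from K_p.)
At equilibrium, K_p = P(CO)² / P(CO₂) = 47.8.
(P(CO))² / (0.964) = 47.8
P(CO)² = 46.1 ⇒ P(CO) = 6.79 bar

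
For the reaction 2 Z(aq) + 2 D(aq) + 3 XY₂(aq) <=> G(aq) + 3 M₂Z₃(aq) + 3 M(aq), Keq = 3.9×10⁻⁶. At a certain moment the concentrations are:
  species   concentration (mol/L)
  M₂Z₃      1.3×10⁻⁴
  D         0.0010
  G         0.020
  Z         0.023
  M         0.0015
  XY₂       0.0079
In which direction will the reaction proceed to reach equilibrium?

in the forward direction

Q = [G]·[M₂Z₃]³·[M]³ / ([Z]²·[D]²·[XY₂]³) = (0.020)·(1.3×10⁻⁴)³·(0.0015)³ / ((0.023)²·(0.0010)²·(0.0079)³) = 5.7×10⁻⁷
Q = 5.7×10⁻⁷ < Keq = 3.9×10⁻⁶, so the forward reaction proceeds.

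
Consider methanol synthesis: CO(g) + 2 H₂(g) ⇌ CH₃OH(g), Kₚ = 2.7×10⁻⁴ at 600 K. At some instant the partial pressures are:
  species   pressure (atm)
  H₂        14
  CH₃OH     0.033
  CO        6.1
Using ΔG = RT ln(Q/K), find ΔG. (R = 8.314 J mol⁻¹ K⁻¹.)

Qₚ = P(CH₃OH) / (P(CO)·P(H₂)²) = (0.033) / ((6.1)·(14)²) = 2.76×10⁻⁵
ΔG = RT ln(Qₚ/Kₚ) = (8.314 J mol⁻¹ K⁻¹)(600 K) × ln(2.76×10⁻⁵/2.7×10⁻⁴)
   = (4.988 kJ/mol)(-2.281) = -11.4 kJ/mol
ΔG < 0, so the forward reaction is spontaneous (proceeds forward).

ΔG = -11.4 kJ/mol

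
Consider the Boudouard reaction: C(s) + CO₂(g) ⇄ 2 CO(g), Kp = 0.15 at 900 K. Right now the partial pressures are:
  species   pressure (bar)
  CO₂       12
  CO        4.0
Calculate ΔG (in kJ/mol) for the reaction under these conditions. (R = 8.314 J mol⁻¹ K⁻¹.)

ΔG = 16.3 kJ/mol

(C is a pure solid — omitted from Qp.)
Qp = P(CO)² / P(CO₂) = (4.0)² / (12) = 1.33
ΔG = RT ln(Qp/Kp) = (8.314 J mol⁻¹ K⁻¹)(900 K) × ln(1.33/0.15)
   = (7.483 kJ/mol)(2.182) = 16.3 kJ/mol
ΔG > 0, so the forward reaction is non-spontaneous (proceeds in reverse).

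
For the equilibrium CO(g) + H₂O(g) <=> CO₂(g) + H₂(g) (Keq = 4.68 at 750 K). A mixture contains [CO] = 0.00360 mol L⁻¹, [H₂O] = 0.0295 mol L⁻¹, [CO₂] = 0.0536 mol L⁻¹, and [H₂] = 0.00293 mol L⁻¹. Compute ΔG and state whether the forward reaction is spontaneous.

Q = [CO₂]·[H₂] / ([CO]·[H₂O]) = (0.0536)·(0.00293) / ((0.00360)·(0.0295)) = 1.48
ΔG = RT ln(Q/Keq) = (8.314 J mol⁻¹ K⁻¹)(750 K) × ln(1.48/4.68)
   = (6.236 kJ/mol)(-1.151) = -7.18 kJ/mol
ΔG < 0, so the forward reaction is spontaneous (proceeds forward).

ΔG = -7.18 kJ/mol; the forward reaction is spontaneous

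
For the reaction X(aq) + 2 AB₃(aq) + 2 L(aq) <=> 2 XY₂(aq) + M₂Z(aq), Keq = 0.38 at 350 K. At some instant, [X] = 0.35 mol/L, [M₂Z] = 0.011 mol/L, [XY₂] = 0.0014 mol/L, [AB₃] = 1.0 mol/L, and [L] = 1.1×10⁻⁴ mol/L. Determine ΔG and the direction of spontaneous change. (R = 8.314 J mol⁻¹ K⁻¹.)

Q = [XY₂]²·[M₂Z] / ([X]·[AB₃]²·[L]²) = (0.0014)²·(0.011) / ((0.35)·(1.0)²·(1.1×10⁻⁴)²) = 5.09
ΔG = RT ln(Q/Keq) = (8.314 J mol⁻¹ K⁻¹)(350 K) × ln(5.09/0.38)
   = (2.910 kJ/mol)(2.595) = 7.55 kJ/mol
ΔG > 0, so the forward reaction is non-spontaneous (proceeds in reverse).

ΔG = 7.55 kJ/mol; the forward reaction is non-spontaneous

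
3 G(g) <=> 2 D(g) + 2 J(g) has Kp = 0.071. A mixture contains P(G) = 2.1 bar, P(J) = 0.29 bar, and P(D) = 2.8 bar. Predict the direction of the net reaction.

no net change (already at equilibrium)

Qp = P(D)²·P(J)² / P(G)³ = (2.8)²·(0.29)² / (2.1)³ = 0.071
Qp = 0.071 = Kp, so the system is already at equilibrium.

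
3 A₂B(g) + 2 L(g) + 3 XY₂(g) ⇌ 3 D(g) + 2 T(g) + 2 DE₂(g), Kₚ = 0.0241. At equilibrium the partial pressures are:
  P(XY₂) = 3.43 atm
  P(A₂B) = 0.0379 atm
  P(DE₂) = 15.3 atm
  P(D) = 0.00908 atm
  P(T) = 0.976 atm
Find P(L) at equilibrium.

P(L) = 1.78 atm

At equilibrium, Kₚ = P(D)³·P(T)²·P(DE₂)² / (P(A₂B)³·P(L)²·P(XY₂)³) = 0.0241.
(0.00908)³·(0.976)²·(15.3)² / ((0.0379)³·(P(L))²·(3.43)³) = 0.0241
P(L)² = 3.15 ⇒ P(L) = 1.78 atm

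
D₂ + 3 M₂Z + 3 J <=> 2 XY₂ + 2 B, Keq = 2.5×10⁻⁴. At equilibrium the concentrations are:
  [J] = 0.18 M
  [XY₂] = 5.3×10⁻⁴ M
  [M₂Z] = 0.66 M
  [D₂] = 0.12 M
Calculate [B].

[B] = 0.42 M

At equilibrium, Keq = [XY₂]²·[B]² / ([D₂]·[M₂Z]³·[J]³) = 2.5×10⁻⁴.
(5.3×10⁻⁴)²·([B])² / ((0.12)·(0.66)³·(0.18)³) = 2.5×10⁻⁴
[B]² = 0.179 ⇒ [B] = 0.42 M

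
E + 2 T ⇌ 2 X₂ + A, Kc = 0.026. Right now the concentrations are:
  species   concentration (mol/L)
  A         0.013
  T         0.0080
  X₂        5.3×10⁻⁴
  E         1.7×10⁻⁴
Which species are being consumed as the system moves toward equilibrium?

X₂, A (products)

Qc = [X₂]²·[A] / ([E]·[T]²) = (5.3×10⁻⁴)²·(0.013) / ((1.7×10⁻⁴)·(0.0080)²) = 0.34
Qc = 0.34 > Kc = 0.026: net reverse reaction.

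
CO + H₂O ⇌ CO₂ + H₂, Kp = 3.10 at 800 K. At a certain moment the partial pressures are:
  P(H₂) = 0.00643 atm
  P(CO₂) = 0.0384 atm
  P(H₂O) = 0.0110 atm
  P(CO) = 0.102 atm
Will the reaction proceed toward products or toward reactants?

Qp = P(CO₂)·P(H₂) / (P(CO)·P(H₂O)) = (0.0384)·(0.00643) / ((0.102)·(0.0110)) = 0.220
Qp = 0.220 < Kp = 3.10, so the forward reaction proceeds.

in the forward direction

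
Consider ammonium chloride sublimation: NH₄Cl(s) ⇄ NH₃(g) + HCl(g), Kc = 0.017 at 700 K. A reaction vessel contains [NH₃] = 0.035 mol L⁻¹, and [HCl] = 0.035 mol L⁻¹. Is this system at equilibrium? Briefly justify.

(NH₄Cl is a pure solid — omitted from Qc.)
Qc = [NH₃]·[HCl] = (0.035)·(0.035) = 0.0012
Qc = 0.0012 < Kc = 0.017: net forward reaction.

no; Q < K, reaction proceeds forward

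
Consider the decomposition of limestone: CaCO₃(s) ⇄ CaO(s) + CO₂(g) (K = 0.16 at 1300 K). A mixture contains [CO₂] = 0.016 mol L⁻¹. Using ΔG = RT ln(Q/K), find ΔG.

(CaCO₃, CaO are pure solids — omitted from Q.)
Q = [CO₂] = 0.0160
ΔG = RT ln(Q/K) = (8.314 J mol⁻¹ K⁻¹)(1300 K) × ln(0.0160/0.16)
   = (10.81 kJ/mol)(-2.303) = -24.9 kJ/mol
ΔG < 0, so the forward reaction is spontaneous (proceeds forward).

ΔG = -24.9 kJ/mol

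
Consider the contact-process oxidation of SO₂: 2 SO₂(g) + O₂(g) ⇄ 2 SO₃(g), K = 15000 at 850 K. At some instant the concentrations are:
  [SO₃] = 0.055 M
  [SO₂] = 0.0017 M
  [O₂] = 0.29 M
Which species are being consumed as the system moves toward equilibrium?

Q = [SO₃]² / ([SO₂]²·[O₂]) = (0.055)² / ((0.0017)²·(0.29)) = 3600
Q = 3600 < K = 15000: net forward reaction.

SO₂, O₂ (reactants)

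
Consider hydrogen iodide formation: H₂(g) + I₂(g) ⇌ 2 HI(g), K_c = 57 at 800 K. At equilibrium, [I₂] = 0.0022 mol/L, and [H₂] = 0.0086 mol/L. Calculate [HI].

[HI] = 0.033 mol/L

At equilibrium, K_c = [HI]² / ([H₂]·[I₂]) = 57.
([HI])² / ((0.0086)·(0.0022)) = 57
[HI]² = 0.00108 ⇒ [HI] = 0.033 mol/L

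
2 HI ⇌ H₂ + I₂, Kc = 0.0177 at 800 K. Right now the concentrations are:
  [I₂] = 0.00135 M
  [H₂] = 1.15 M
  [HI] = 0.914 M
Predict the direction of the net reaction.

toward products

Qc = [H₂]·[I₂] / [HI]² = (1.15)·(0.00135) / (0.914)² = 0.00186
Qc = 0.00186 < Kc = 0.0177, so the forward reaction proceeds.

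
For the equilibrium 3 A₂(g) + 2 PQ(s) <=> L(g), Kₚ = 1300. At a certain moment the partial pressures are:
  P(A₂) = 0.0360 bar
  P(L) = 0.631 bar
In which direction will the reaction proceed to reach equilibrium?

toward reactants

(PQ is a pure solid — omitted from Qₚ.)
Qₚ = P(L) / P(A₂)³ = (0.631) / (0.0360)³ = 13500
Qₚ = 13500 > Kₚ = 1300, so the reverse reaction proceeds.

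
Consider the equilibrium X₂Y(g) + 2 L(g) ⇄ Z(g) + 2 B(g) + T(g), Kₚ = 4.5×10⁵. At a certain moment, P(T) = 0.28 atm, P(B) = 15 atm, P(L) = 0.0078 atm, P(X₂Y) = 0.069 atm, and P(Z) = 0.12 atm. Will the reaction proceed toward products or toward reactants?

Qₚ = P(Z)·P(B)²·P(T) / (P(X₂Y)·P(L)²) = (0.12)·(15)²·(0.28) / ((0.069)·(0.0078)²) = 1.8×10⁶
Qₚ = 1.8×10⁶ > Kₚ = 4.5×10⁵, so the reverse reaction proceeds.

in the reverse direction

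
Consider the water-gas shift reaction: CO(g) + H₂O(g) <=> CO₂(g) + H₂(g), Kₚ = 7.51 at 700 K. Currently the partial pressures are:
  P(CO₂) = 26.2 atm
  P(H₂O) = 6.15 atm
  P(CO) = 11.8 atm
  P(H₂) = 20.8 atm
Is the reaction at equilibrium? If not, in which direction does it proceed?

at equilibrium

Qₚ = P(CO₂)·P(H₂) / (P(CO)·P(H₂O)) = (26.2)·(20.8) / ((11.8)·(6.15)) = 7.51
Qₚ = 7.51 = Kₚ, so the system is already at equilibrium.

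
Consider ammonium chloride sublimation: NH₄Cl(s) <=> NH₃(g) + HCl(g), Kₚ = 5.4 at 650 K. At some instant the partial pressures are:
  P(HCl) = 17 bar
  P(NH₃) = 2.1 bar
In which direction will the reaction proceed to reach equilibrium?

reverse (toward reactants)

(NH₄Cl is a pure solid — omitted from Qₚ.)
Qₚ = P(NH₃)·P(HCl) = (2.1)·(17) = 36
Qₚ = 36 > Kₚ = 5.4, so the reverse reaction proceeds.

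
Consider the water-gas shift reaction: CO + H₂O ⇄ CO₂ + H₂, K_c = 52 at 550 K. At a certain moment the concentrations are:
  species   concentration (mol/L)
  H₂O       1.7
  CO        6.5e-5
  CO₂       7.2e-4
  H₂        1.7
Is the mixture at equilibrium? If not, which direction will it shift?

no; Q < K, reaction proceeds forward

Q_c = [CO₂]·[H₂] / ([CO]·[H₂O]) = (7.2e-4)·(1.7) / ((6.5e-5)·(1.7)) = 11
Q_c = 11 < K_c = 52: net forward reaction.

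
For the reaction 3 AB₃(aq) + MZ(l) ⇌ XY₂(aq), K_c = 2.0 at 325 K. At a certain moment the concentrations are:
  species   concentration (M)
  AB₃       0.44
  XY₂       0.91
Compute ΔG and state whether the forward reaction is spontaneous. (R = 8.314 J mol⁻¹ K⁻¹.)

(MZ is a pure liquid — omitted from Q_c.)
Q_c = [XY₂] / [AB₃]³ = (0.91) / (0.44)³ = 10.7
ΔG = RT ln(Q_c/K_c) = (8.314 J mol⁻¹ K⁻¹)(325 K) × ln(10.7/2.0)
   = (2.702 kJ/mol)(1.677) = 4.53 kJ/mol
ΔG > 0, so the forward reaction is non-spontaneous (proceeds in reverse).

ΔG = 4.53 kJ/mol; the forward reaction is non-spontaneous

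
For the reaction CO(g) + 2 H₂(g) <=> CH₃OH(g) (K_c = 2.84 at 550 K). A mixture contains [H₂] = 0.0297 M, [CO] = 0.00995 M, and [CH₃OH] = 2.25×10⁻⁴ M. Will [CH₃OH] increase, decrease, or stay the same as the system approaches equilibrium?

Q_c = [CH₃OH] / ([CO]·[H₂]²) = (2.25×10⁻⁴) / ((0.00995)·(0.0297)²) = 25.6
Q_c = 25.6 > K_c = 2.84: net reverse reaction.
CH₃OH is a product, so it decreases.

decrease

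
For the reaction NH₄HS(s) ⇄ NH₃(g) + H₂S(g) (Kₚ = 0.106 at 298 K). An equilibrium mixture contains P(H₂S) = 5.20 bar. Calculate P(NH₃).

P(NH₃) = 0.0204 bar

(NH₄HS is a pure solid — omitted from Kₚ.)
At equilibrium, Kₚ = P(NH₃)·P(H₂S) = 0.106.
(P(NH₃))·(5.20) = 0.106
P(NH₃) = 0.0204 bar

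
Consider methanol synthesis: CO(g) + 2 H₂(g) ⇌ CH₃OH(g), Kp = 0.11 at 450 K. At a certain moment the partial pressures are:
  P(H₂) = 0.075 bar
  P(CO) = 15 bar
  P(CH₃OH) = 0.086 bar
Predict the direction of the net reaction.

reverse (toward reactants)

Qp = P(CH₃OH) / (P(CO)·P(H₂)²) = (0.086) / ((15)·(0.075)²) = 1.0
Qp = 1.0 > Kp = 0.11, so the reverse reaction proceeds.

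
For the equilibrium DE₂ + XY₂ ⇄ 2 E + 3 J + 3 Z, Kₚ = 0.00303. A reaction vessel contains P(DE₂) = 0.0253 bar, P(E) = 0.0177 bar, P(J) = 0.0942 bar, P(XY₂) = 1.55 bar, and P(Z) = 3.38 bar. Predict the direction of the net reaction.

to the right

Qₚ = P(E)²·P(J)³·P(Z)³ / (P(DE₂)·P(XY₂)) = (0.0177)²·(0.0942)³·(3.38)³ / ((0.0253)·(1.55)) = 2.58e-4
Qₚ = 2.58e-4 < Kₚ = 0.00303, so the forward reaction proceeds.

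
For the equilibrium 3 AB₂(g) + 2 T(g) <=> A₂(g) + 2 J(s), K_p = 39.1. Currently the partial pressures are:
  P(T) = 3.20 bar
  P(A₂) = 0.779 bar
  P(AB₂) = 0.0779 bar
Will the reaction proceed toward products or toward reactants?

(J is a pure solid — omitted from Q_p.)
Q_p = P(A₂) / (P(AB₂)³·P(T)²) = (0.779) / ((0.0779)³·(3.20)²) = 161
Q_p = 161 > K_p = 39.1, so the reverse reaction proceeds.

reverse (toward reactants)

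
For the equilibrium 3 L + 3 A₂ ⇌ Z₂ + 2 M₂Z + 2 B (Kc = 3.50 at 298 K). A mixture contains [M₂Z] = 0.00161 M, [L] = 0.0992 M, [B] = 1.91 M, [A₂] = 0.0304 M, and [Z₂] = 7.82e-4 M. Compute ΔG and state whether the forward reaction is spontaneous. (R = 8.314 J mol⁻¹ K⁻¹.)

Qc = [Z₂]·[M₂Z]²·[B]² / ([L]³·[A₂]³) = (7.82e-4)·(0.00161)²·(1.91)² / ((0.0992)³·(0.0304)³) = 0.270
ΔG = RT ln(Qc/Kc) = (8.314 J mol⁻¹ K⁻¹)(298 K) × ln(0.270/3.50)
   = (2.478 kJ/mol)(-2.562) = -6.35 kJ/mol
ΔG < 0, so the forward reaction is spontaneous (proceeds forward).

ΔG = -6.35 kJ/mol; the forward reaction is spontaneous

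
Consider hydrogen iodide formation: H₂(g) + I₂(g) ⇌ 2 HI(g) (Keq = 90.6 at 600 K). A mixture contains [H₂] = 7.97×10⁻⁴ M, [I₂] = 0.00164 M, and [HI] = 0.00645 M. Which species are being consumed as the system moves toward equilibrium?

H₂, I₂ (reactants)

Q = [HI]² / ([H₂]·[I₂]) = (0.00645)² / ((7.97×10⁻⁴)·(0.00164)) = 31.8
Q = 31.8 < Keq = 90.6: net forward reaction.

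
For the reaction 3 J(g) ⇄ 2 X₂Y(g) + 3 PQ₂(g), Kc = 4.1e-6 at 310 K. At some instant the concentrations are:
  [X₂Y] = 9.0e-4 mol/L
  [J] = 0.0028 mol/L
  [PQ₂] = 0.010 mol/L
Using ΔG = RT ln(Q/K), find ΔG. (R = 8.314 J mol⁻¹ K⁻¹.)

Qc = [X₂Y]²·[PQ₂]³ / [J]³ = (9.0e-4)²·(0.010)³ / (0.0028)³ = 3.69e-5
ΔG = RT ln(Qc/Kc) = (8.314 J mol⁻¹ K⁻¹)(310 K) × ln(3.69e-5/4.1e-6)
   = (2.577 kJ/mol)(2.197) = 5.66 kJ/mol
ΔG > 0, so the forward reaction is non-spontaneous (proceeds in reverse).

ΔG = 5.66 kJ/mol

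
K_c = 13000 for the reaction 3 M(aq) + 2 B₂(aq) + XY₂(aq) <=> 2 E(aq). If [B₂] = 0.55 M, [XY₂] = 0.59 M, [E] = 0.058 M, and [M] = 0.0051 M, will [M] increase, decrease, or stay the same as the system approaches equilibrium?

Q_c = [E]² / ([M]³·[B₂]²·[XY₂]) = (0.058)² / ((0.0051)³·(0.55)²·(0.59)) = 1.4×10⁵
Q_c = 1.4×10⁵ > K_c = 13000: net reverse reaction.
M is a reactant, so it increases.

increase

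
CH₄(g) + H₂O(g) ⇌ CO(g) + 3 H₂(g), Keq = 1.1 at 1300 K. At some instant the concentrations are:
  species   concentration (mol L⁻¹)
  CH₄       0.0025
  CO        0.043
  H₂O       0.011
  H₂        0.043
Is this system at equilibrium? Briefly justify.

no; Q < K, reaction proceeds forward

Q = [CO]·[H₂]³ / ([CH₄]·[H₂O]) = (0.043)·(0.043)³ / ((0.0025)·(0.011)) = 0.12
Q = 0.12 < Keq = 1.1: net forward reaction.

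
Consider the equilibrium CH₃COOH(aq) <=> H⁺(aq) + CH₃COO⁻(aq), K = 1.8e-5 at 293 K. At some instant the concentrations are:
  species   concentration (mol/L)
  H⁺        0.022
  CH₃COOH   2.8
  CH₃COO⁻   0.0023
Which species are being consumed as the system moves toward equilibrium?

none (at equilibrium)

Q = [H⁺]·[CH₃COO⁻] / [CH₃COOH] = (0.022)·(0.0023) / (2.8) = 1.8e-5
Q = 1.8e-5 = K; the system is at equilibrium.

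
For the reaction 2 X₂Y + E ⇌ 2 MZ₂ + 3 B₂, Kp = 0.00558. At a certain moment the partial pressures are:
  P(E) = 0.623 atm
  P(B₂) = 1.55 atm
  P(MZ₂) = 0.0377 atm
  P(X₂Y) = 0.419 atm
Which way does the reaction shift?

Qp = P(MZ₂)²·P(B₂)³ / (P(X₂Y)²·P(E)) = (0.0377)²·(1.55)³ / ((0.419)²·(0.623)) = 0.0484
Qp = 0.0484 > Kp = 0.00558, so the reverse reaction proceeds.

to the left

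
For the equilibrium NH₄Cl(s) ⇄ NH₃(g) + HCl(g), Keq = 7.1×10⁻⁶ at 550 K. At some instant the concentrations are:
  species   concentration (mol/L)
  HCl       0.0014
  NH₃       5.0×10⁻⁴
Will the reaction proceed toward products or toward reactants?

in the forward direction

(NH₄Cl is a pure solid — omitted from Q.)
Q = [NH₃]·[HCl] = (5.0×10⁻⁴)·(0.0014) = 7.0×10⁻⁷
Q = 7.0×10⁻⁷ < Keq = 7.1×10⁻⁶, so the forward reaction proceeds.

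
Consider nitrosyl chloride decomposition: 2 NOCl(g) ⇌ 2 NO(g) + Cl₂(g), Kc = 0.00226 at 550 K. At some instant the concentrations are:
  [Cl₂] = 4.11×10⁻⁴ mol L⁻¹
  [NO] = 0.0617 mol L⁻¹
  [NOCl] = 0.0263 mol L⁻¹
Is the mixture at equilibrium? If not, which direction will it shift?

Qc = [NO]²·[Cl₂] / [NOCl]² = (0.0617)²·(4.11×10⁻⁴) / (0.0263)² = 0.00226
Qc = 0.00226 = Kc; the system is at equilibrium.

yes, at equilibrium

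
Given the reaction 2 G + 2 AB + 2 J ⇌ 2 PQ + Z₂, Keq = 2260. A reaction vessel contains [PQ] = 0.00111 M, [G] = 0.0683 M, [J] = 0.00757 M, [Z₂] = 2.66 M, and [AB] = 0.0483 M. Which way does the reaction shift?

Q = [PQ]²·[Z₂] / ([G]²·[AB]²·[J]²) = (0.00111)²·(2.66) / ((0.0683)²·(0.0483)²·(0.00757)²) = 5260
Q = 5260 > Keq = 2260, so the reverse reaction proceeds.

to the left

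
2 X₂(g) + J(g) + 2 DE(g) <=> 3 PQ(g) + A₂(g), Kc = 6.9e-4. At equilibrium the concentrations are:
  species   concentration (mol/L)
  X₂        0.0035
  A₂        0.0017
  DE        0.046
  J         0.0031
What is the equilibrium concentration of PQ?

[PQ] = 3.2e-4 mol/L

At equilibrium, Kc = [PQ]³·[A₂] / ([X₂]²·[J]·[DE]²) = 6.9e-4.
([PQ])³·(0.0017) / ((0.0035)²·(0.0031)·(0.046)²) = 6.9e-4
[PQ]³ = 3.26e-11 ⇒ [PQ] = 3.2e-4 mol/L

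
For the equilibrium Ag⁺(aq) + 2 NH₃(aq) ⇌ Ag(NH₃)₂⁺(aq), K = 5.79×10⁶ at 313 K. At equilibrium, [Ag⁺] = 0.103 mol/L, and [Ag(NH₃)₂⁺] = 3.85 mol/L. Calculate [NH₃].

[NH₃] = 0.00254 mol/L

At equilibrium, K = [Ag(NH₃)₂⁺] / ([Ag⁺]·[NH₃]²) = 5.79×10⁶.
(3.85) / ((0.103)·([NH₃])²) = 5.79×10⁶
[NH₃]² = 6.46×10⁻⁶ ⇒ [NH₃] = 0.00254 mol/L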